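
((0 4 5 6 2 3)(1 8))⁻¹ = (0 3 2 6 5 4)(1 8)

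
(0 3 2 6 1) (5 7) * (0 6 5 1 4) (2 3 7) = (0 7 1 6 4) (2 5) 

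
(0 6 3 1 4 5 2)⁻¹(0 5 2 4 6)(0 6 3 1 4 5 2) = (0 5 3 6 2)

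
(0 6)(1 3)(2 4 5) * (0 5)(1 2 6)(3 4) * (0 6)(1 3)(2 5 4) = (0 3 5)(1 2)(4 6)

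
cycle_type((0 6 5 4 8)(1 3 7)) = 3.5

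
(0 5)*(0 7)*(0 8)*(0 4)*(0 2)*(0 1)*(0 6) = (0 5 7 8 4 2 1 6)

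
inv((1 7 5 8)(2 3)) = (1 8 5 7)(2 3)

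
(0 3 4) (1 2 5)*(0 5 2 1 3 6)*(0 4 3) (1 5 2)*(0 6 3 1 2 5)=(0 3 1) (4 5 6) 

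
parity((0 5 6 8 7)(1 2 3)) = even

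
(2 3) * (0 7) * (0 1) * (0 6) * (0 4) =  (0 7 1 6 4)(2 3)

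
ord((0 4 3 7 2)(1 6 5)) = 15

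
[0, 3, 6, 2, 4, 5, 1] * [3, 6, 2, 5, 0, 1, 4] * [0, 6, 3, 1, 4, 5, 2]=[1, 5, 4, 3, 0, 6, 2]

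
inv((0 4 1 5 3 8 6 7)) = (0 7 6 8 3 5 1 4)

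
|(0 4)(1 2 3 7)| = 4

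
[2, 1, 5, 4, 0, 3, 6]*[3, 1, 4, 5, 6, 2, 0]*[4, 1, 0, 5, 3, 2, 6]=[3, 1, 0, 6, 5, 2, 4]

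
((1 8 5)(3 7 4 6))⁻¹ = (1 5 8)(3 6 4 7)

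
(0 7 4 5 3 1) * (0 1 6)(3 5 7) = (0 3 6)(4 7)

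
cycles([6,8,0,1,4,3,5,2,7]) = (0 6 5 3 1 8 7 2)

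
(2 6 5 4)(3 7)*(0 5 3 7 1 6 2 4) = (0 5)(1 6 3)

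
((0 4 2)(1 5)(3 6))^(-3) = (1 5)(3 6)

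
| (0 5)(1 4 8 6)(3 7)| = 4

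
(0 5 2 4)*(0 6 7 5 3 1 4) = (0 3 1 4 6 7 5 2)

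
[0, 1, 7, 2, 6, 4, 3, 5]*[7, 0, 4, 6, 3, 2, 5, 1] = [7, 0, 1, 4, 5, 3, 6, 2]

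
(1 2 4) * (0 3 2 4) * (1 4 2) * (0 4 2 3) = (1 3)(2 4)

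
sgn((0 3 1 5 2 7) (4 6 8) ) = -1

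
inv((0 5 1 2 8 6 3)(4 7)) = (0 3 6 8 2 1 5)(4 7)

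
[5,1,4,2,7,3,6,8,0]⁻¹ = [8,1,3,5,2,0,6,4,7]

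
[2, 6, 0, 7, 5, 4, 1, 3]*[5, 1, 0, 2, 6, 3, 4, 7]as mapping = [0→0, 1→4, 2→5, 3→7, 4→3, 5→6, 6→1, 7→2]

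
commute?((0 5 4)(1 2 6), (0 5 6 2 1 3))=no:(0 5 4)(1 2 6) * (0 5 6 2 1 3)=(0 6 3)(4 5), (0 5 6 2 1 3) * (0 5 4)(1 2 6)=(0 4)(1 3 5)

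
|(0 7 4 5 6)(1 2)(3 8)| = 10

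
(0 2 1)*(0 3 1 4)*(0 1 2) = (1 3 2 4)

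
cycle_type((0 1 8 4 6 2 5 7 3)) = 9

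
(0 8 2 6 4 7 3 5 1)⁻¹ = (0 1 5 3 7 4 6 2 8)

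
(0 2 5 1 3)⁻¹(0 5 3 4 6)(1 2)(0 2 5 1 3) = (0 4 6 2 1)(3 5)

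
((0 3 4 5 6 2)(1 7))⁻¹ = (0 2 6 5 4 3)(1 7)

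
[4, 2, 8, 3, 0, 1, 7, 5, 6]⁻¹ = [4, 5, 1, 3, 0, 7, 8, 6, 2]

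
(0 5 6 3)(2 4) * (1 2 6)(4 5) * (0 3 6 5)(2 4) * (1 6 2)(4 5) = (0 1 5 6 2)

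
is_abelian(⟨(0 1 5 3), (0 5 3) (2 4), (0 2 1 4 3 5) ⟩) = no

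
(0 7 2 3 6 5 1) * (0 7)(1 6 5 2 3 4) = (1 7 3 5 6 2 4)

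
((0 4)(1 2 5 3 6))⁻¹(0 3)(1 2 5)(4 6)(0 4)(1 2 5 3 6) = (0 1)(2 5 3)(4 6)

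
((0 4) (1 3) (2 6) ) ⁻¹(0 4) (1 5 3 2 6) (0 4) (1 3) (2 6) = (0 4) (1 6 2 3 5) 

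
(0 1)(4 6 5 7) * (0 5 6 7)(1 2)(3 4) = (0 2 1 5)(3 4 7)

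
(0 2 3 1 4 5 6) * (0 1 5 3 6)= (0 2 6 1 4 3 5)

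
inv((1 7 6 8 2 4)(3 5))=(1 4 2 8 6 7)(3 5)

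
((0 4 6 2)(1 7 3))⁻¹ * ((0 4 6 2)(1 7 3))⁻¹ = (0 6)(1 7 3)(2 4)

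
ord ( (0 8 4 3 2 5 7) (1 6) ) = 14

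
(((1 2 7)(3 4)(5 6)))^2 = (1 7 2)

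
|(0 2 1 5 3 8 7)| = 7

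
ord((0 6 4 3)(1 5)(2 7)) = 4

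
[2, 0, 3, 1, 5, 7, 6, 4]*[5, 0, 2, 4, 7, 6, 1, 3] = [2, 5, 4, 0, 6, 3, 1, 7]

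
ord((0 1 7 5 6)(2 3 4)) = 15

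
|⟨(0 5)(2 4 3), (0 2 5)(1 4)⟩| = 720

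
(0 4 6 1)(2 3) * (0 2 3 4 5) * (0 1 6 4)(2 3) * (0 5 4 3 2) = (0 4 3)(1 2 5)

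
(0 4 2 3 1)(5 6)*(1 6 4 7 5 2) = (0 7 5 4 1)(2 3 6)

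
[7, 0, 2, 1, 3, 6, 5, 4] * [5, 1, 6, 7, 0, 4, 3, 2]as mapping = [0→2, 1→5, 2→6, 3→1, 4→7, 5→3, 6→4, 7→0]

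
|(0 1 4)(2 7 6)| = 3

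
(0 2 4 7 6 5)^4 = (0 6 4)(2 5 7)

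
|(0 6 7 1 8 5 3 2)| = 8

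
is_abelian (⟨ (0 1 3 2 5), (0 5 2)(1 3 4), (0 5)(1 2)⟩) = no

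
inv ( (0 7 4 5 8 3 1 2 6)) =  (0 6 2 1 3 8 5 4 7)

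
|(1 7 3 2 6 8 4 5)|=8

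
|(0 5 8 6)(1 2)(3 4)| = 4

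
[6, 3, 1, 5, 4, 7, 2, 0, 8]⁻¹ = [7, 2, 6, 1, 4, 3, 0, 5, 8]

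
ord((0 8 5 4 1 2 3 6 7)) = 9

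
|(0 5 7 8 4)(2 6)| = 10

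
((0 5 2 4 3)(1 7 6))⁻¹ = (0 3 4 2 5)(1 6 7)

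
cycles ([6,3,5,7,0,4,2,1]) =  (0 6 2 5 4)(1 3 7)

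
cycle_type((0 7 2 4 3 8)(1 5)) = 2.6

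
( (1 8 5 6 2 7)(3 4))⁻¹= (1 7 2 6 5 8)(3 4)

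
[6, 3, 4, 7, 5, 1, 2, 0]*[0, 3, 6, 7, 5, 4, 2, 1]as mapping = [0→2, 1→7, 2→5, 3→1, 4→4, 5→3, 6→6, 7→0]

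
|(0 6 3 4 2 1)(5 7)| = 6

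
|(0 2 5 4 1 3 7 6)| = 8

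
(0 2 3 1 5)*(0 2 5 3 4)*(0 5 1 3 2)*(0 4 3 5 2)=(0 1)(2 3 5 4)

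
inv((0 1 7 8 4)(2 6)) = (0 4 8 7 1)(2 6)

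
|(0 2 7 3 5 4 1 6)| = 8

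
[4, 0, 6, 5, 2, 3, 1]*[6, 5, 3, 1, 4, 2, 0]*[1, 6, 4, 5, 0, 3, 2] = [0, 2, 1, 4, 5, 6, 3]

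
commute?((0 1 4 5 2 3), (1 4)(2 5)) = no:(0 1 4 5 2 3)*(1 4)(2 5) = (0 4 2 3), (1 4)(2 5)*(0 1 4 5 2 3) = (0 1 5 3)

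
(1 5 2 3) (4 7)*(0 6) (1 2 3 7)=(0 6) (1 5 3 2 7 4) 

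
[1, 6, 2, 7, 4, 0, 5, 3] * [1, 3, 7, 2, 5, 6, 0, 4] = [3, 0, 7, 4, 5, 1, 6, 2]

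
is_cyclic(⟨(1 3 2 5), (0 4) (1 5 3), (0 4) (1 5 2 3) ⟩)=no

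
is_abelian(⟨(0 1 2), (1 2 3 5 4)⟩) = no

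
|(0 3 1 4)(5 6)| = 4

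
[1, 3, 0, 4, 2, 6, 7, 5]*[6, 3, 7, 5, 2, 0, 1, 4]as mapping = [0→3, 1→5, 2→6, 3→2, 4→7, 5→1, 6→4, 7→0]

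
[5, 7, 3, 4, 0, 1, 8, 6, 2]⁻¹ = [4, 5, 8, 2, 3, 0, 7, 1, 6]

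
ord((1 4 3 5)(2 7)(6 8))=4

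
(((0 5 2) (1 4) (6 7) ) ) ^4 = (0 5 2) 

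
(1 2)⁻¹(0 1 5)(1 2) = (0 2 5)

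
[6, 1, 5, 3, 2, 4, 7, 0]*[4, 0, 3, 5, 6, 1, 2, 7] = [2, 0, 1, 5, 3, 6, 7, 4]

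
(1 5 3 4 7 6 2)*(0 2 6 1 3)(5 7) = (0 2 3 4 5)(1 7)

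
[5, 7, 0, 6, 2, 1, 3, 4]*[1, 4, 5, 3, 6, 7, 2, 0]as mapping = [0→7, 1→0, 2→1, 3→2, 4→5, 5→4, 6→3, 7→6]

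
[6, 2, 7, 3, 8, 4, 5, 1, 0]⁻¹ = [8, 7, 1, 3, 5, 6, 0, 2, 4]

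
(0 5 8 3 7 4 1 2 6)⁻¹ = (0 6 2 1 4 7 3 8 5)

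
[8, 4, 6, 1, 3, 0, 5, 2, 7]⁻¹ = [5, 3, 7, 4, 1, 6, 2, 8, 0]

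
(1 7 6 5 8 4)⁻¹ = (1 4 8 5 6 7)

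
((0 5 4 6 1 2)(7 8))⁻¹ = (0 2 1 6 4 5)(7 8)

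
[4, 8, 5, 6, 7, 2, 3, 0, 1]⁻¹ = [7, 8, 5, 6, 0, 2, 3, 4, 1]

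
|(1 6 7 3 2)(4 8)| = 10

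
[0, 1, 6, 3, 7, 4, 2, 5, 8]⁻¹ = [0, 1, 6, 3, 5, 7, 2, 4, 8]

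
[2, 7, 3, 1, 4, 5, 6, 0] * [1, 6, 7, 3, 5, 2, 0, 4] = [7, 4, 3, 6, 5, 2, 0, 1]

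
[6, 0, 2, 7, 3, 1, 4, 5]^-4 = [3, 4, 2, 1, 5, 6, 7, 0]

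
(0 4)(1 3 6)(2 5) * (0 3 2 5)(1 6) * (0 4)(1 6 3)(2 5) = (1 5 2 4)(3 6)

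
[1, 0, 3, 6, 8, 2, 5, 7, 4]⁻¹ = [1, 0, 5, 2, 8, 6, 3, 7, 4]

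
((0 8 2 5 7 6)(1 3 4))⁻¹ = (0 6 7 5 2 8)(1 4 3)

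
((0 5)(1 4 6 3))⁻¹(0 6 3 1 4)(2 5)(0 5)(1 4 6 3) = (0 2)(1 4 6 5 3)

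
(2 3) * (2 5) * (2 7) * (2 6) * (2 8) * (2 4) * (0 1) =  (0 1)(2 3 5 7 6 8 4)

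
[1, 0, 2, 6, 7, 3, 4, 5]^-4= [0, 1, 2, 6, 7, 3, 4, 5]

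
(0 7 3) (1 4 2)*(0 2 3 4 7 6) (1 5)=(0 6) (1 7 4 3 2 5) 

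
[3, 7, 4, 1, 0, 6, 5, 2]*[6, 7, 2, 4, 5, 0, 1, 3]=[4, 3, 5, 7, 6, 1, 0, 2]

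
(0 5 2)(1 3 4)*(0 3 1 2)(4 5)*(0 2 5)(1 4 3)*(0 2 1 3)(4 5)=(1 5)(2 3)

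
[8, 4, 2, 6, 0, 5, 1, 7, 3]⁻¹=[4, 6, 2, 8, 1, 5, 3, 7, 0]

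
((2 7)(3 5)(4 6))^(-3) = (2 7)(3 5)(4 6)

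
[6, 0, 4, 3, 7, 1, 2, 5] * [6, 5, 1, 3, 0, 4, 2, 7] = [2, 6, 0, 3, 7, 5, 1, 4]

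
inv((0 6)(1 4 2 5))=(0 6)(1 5 2 4)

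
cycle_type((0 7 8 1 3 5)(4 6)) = 2.6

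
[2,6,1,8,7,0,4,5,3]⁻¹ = [5,2,0,8,6,7,1,4,3]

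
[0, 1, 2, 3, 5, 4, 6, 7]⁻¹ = [0, 1, 2, 3, 5, 4, 6, 7]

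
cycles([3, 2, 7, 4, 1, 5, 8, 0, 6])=(0 3 4 1 2 7)(6 8)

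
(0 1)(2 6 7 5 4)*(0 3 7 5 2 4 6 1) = (1 3 7 2)(5 6)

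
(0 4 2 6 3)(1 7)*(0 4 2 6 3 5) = (0 2 3 4 6 5)(1 7)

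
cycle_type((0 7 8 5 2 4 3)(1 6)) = 2.7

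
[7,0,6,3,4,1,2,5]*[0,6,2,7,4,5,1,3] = [3,0,1,7,4,6,2,5]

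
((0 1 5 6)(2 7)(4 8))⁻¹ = (0 6 5 1)(2 7)(4 8)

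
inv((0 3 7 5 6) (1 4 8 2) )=(0 6 5 7 3) (1 2 8 4) 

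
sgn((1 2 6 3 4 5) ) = -1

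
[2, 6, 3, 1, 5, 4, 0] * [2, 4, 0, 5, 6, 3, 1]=[0, 1, 5, 4, 3, 6, 2]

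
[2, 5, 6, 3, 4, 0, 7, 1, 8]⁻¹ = [5, 7, 0, 3, 4, 1, 2, 6, 8]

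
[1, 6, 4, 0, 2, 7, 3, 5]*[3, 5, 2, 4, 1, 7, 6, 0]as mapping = [0→5, 1→6, 2→1, 3→3, 4→2, 5→0, 6→4, 7→7]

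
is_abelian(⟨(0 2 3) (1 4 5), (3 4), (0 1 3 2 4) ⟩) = no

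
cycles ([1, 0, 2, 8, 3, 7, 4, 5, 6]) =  (0 1)(3 8 6 4)(5 7)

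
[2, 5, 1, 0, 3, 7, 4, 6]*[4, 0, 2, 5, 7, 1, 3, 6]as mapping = [0→2, 1→1, 2→0, 3→4, 4→5, 5→6, 6→7, 7→3]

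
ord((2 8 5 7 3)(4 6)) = 10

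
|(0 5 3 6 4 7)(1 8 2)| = 6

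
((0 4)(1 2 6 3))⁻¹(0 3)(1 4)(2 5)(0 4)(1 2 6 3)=(0 2)(1 4)(5 6)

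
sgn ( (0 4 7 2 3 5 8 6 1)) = 1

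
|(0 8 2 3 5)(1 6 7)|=15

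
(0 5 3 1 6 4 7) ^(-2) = (0 4 1 5 7 6 3) 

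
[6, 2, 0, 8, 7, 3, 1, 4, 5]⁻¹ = [2, 6, 1, 5, 7, 8, 0, 4, 3]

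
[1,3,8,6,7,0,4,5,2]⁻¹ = [5,0,8,1,6,7,3,4,2]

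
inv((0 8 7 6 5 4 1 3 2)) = (0 2 3 1 4 5 6 7 8)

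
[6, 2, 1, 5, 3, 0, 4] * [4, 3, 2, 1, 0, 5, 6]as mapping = [0→6, 1→2, 2→3, 3→5, 4→1, 5→4, 6→0]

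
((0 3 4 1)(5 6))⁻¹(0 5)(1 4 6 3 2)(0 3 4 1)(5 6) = (0 1 5 4 2)(3 6)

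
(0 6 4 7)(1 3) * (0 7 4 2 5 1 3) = (0 6 2 5 1)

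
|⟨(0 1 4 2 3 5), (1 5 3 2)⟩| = 120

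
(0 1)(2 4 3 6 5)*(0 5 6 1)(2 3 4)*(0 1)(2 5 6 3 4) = (0 1 6 3)(2 5 4)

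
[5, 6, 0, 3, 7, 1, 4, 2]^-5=[1, 4, 5, 3, 2, 6, 7, 0]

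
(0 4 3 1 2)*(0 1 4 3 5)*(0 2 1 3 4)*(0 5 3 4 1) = (0 1)(2 4 3 5)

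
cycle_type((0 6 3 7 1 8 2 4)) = 8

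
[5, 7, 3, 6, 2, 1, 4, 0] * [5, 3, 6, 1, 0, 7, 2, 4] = [7, 4, 1, 2, 6, 3, 0, 5]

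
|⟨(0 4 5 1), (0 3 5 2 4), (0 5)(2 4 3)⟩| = 720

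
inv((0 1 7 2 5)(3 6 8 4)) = (0 5 2 7 1)(3 4 8 6)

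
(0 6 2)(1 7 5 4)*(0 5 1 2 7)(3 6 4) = (0 4 2 5 3 6 7 1)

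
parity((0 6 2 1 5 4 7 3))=odd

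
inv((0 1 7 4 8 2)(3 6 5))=(0 2 8 4 7 1)(3 5 6)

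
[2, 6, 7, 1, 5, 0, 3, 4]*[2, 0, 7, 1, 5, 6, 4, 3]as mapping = [0→7, 1→4, 2→3, 3→0, 4→6, 5→2, 6→1, 7→5]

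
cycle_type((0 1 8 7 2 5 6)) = 7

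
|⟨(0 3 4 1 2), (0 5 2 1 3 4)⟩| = 720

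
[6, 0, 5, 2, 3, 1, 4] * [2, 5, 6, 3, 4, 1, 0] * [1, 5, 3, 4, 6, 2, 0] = [1, 3, 5, 0, 4, 2, 6]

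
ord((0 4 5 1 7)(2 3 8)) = 15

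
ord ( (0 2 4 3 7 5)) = 6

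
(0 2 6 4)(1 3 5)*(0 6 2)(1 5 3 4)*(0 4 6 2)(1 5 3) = (0 4 2)(1 6 5 3)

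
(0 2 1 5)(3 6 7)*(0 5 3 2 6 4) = (0 6 7 2 1 3 4)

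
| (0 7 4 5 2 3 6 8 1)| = 9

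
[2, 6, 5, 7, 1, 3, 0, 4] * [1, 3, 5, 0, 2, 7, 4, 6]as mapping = [0→5, 1→4, 2→7, 3→6, 4→3, 5→0, 6→1, 7→2]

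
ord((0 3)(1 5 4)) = 6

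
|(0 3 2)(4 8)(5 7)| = 6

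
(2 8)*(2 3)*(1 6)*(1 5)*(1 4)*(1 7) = (1 6 5 4 7)(2 8 3)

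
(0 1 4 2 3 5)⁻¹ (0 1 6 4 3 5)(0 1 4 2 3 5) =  (0 1 4 6 2 5)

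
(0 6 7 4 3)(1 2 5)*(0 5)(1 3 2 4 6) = (0 1 4 2)(3 5)(6 7)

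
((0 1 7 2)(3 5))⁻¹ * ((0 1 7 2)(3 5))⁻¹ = (0 7)(1 2)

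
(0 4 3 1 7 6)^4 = (0 7 3)(1 4 6)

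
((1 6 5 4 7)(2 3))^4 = (1 7 4 5 6)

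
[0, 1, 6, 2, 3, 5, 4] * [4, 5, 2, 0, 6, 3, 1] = [4, 5, 1, 2, 0, 3, 6]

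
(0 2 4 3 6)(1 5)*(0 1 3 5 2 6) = (0 6 1 2 4 5 3)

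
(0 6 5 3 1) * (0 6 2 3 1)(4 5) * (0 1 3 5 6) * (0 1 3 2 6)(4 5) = (0 6 5 2 4)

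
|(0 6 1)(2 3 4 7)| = 12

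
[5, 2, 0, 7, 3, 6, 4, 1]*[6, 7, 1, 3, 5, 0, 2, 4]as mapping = [0→0, 1→1, 2→6, 3→4, 4→3, 5→2, 6→5, 7→7]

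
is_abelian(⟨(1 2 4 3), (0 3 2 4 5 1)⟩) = no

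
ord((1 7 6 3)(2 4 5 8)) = 4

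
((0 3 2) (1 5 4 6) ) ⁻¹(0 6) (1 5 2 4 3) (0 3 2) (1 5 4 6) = (0 6 2 5 4) (1 3) 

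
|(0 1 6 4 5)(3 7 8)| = 15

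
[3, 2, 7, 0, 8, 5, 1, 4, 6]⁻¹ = [3, 6, 1, 0, 7, 5, 8, 2, 4]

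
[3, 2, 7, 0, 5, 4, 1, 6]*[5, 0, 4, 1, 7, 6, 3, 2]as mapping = [0→1, 1→4, 2→2, 3→5, 4→6, 5→7, 6→0, 7→3]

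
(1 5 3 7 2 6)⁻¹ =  (1 6 2 7 3 5)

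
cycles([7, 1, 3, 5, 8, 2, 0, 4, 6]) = (0 7 4 8 6)(2 3 5)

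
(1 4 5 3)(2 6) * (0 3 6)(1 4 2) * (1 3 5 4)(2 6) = (0 5 2)(1 6 3)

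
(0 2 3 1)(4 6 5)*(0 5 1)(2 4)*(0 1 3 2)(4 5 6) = (0 5)(1 6 3)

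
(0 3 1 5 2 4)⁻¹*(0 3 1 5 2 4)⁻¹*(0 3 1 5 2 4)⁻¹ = (0 5)(1 4)(2 3)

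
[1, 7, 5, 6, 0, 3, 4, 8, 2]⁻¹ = [4, 0, 8, 5, 6, 2, 3, 1, 7]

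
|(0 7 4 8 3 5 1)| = 7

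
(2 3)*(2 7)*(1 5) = (1 5)(2 3 7)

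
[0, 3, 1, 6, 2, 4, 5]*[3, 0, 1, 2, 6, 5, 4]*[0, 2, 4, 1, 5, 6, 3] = [1, 4, 0, 5, 2, 3, 6] 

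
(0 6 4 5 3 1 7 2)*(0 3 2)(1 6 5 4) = (0 5 2 3 6 1 7)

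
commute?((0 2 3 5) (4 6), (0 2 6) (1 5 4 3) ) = no:(0 2 3 5) (4 6)*(0 2 6) (1 5 4 3) = (0 6 3 4) (1 5 2), (0 2 6) (1 5 4 3)*(0 2 3 5) (4 6) = (0 3 1) (2 4 5 6) 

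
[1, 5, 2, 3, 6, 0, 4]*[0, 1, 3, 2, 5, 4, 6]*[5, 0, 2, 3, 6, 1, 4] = [0, 6, 3, 2, 4, 5, 1]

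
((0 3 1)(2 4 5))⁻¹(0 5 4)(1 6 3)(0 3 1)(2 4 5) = (0 6 1)(2 5 3)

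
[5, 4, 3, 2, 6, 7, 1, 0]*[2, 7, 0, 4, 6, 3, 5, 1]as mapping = [0→3, 1→6, 2→4, 3→0, 4→5, 5→1, 6→7, 7→2]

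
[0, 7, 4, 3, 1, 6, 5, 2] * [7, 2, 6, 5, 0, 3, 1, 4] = [7, 4, 0, 5, 2, 1, 3, 6]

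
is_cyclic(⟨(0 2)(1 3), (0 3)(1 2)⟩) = no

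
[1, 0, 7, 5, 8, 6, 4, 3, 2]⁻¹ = [1, 0, 8, 7, 6, 3, 5, 2, 4]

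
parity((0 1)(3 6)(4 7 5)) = even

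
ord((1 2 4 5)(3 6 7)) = 12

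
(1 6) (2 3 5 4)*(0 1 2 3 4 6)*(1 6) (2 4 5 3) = (0 6 4 2 5 1) 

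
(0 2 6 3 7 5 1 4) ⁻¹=(0 4 1 5 7 3 6 2) 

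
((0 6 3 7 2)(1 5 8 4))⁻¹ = (0 2 7 3 6)(1 4 8 5)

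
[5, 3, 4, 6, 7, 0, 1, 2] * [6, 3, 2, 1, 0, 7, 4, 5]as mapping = [0→7, 1→1, 2→0, 3→4, 4→5, 5→6, 6→3, 7→2]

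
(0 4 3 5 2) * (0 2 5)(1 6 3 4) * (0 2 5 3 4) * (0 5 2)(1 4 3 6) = (0 4 5 6 3)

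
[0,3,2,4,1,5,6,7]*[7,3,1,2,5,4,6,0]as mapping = [0→7,1→2,2→1,3→5,4→3,5→4,6→6,7→0]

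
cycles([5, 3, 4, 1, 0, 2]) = (0 5 2 4)(1 3)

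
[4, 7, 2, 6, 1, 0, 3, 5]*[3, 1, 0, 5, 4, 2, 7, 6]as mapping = [0→4, 1→6, 2→0, 3→7, 4→1, 5→3, 6→5, 7→2]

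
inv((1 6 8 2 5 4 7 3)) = (1 3 7 4 5 2 8 6)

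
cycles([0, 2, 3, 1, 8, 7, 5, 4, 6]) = (1 2 3)(4 8 6 5 7)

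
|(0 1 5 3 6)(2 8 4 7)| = 20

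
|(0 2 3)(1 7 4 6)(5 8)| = 12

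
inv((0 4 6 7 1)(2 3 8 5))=(0 1 7 6 4)(2 5 8 3)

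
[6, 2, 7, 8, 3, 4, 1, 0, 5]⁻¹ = [7, 6, 1, 4, 5, 8, 0, 2, 3]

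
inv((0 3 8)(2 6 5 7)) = (0 8 3)(2 7 5 6)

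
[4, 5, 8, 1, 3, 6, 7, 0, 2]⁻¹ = [7, 3, 8, 4, 0, 1, 5, 6, 2]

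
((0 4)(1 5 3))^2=(1 3 5)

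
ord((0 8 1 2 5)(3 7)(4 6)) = 10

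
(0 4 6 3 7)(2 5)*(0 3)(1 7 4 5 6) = (0 5 2 6)(1 7 3 4)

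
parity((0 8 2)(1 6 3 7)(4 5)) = even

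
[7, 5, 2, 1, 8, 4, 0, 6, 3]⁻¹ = [6, 3, 2, 8, 5, 1, 7, 0, 4]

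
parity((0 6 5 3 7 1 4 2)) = odd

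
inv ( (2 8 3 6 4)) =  (2 4 6 3 8)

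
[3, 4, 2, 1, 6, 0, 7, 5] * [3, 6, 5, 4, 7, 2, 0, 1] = [4, 7, 5, 6, 0, 3, 1, 2]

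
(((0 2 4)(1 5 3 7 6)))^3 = (1 7 5 6 3)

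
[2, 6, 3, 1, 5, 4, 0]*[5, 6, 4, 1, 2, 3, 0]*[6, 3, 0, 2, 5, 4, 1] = [5, 6, 3, 1, 2, 0, 4]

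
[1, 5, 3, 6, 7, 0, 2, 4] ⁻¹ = [5, 0, 6, 2, 7, 1, 3, 4] 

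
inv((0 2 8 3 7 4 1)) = (0 1 4 7 3 8 2)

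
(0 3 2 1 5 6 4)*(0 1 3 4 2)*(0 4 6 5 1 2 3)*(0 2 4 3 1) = (0 6 1)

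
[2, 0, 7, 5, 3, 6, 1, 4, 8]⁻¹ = [1, 6, 0, 4, 7, 3, 5, 2, 8]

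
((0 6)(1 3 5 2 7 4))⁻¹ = (0 6)(1 4 7 2 5 3)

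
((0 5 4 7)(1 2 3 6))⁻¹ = (0 7 4 5)(1 6 3 2)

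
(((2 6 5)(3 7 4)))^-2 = (2 6 5)(3 7 4)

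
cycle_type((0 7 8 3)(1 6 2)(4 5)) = 2.3.4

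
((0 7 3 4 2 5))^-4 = (0 3 2)(4 5 7)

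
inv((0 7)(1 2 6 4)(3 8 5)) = (0 7)(1 4 6 2)(3 5 8)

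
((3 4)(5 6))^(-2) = ()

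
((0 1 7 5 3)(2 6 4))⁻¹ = (0 3 5 7 1)(2 4 6)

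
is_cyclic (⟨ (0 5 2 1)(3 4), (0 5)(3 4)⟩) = no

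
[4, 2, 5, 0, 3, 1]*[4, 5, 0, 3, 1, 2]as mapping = [0→1, 1→0, 2→2, 3→4, 4→3, 5→5]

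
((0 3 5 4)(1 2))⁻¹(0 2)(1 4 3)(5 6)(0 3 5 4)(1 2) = (0 5 2)(1 3)(4 6)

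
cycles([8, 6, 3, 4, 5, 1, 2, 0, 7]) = (0 8 7)(1 6 2 3 4 5)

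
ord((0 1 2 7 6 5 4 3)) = 8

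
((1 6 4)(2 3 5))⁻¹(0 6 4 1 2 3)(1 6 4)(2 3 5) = (0 4 1 6 3 5)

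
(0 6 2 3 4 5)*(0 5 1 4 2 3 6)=(1 4)(2 6 3)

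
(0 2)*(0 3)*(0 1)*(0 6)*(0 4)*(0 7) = (0 2 3 1 6 4 7)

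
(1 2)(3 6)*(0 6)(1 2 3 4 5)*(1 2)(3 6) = (0 3)(1 6 4 5 2)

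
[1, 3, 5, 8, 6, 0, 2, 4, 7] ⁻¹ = [5, 0, 6, 1, 7, 2, 4, 8, 3] 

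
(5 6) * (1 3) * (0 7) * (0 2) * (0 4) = (0 7 2 4)(1 3)(5 6)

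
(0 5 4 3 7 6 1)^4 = (0 7 5 6 4 1 3)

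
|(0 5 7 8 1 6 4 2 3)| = 9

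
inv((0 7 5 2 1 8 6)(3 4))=(0 6 8 1 2 5 7)(3 4)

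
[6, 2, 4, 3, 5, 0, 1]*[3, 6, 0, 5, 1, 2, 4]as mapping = [0→4, 1→0, 2→1, 3→5, 4→2, 5→3, 6→6]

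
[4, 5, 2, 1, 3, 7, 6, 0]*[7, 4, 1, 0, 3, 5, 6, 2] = [3, 5, 1, 4, 0, 2, 6, 7]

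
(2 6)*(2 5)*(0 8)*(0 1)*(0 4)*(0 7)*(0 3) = (0 8 1 4 7 3)(2 6 5)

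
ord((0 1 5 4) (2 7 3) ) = 12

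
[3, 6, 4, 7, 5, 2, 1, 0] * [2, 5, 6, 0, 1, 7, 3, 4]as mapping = [0→0, 1→3, 2→1, 3→4, 4→7, 5→6, 6→5, 7→2]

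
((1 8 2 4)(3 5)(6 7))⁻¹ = (1 4 2 8)(3 5)(6 7)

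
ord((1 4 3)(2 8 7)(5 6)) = 6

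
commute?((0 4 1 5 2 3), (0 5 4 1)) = no:(0 4 1 5 2 3)*(0 5 4 1) = (0 1 4)(2 3 5), (0 5 4 1)*(0 4 1 5 2 3) = (0 2 3)(1 4 5)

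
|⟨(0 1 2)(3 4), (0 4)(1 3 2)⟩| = 120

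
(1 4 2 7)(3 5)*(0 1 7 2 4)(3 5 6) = (0 1)(3 6)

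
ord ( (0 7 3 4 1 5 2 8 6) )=9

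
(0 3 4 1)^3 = (0 1 4 3)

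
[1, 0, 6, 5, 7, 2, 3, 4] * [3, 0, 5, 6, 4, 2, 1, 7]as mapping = [0→0, 1→3, 2→1, 3→2, 4→7, 5→5, 6→6, 7→4]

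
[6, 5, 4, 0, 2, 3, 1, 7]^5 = [0, 1, 4, 3, 2, 5, 6, 7]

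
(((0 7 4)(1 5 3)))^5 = (0 4 7)(1 3 5)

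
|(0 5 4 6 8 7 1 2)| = 8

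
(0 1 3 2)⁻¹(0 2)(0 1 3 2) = (0 1)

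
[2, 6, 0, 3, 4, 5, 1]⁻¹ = [2, 6, 0, 3, 4, 5, 1]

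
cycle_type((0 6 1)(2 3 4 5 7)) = 3.5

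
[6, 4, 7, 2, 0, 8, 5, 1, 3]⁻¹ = [4, 7, 3, 8, 1, 6, 0, 2, 5]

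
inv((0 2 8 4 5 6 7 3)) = (0 3 7 6 5 4 8 2)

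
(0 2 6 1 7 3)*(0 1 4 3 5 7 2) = (1 2 6 4 3) (5 7) 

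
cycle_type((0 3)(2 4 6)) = 2.3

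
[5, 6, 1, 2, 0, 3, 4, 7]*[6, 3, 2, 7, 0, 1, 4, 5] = [1, 4, 3, 2, 6, 7, 0, 5] 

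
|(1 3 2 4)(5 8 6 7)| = 4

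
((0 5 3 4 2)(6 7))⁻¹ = (0 2 4 3 5)(6 7)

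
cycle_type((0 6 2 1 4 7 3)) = 7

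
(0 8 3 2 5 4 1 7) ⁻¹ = (0 7 1 4 5 2 3 8) 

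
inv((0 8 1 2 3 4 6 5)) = (0 5 6 4 3 2 1 8)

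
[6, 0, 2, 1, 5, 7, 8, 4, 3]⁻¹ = [1, 3, 2, 8, 7, 4, 0, 5, 6]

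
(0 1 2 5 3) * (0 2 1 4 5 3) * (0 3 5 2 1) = (0 4 2 5 3 1) 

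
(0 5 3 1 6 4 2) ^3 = (0 1 2 3 4 5 6) 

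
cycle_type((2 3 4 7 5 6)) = 6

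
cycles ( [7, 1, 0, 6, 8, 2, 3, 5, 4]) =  (0 7 5 2)(3 6)(4 8)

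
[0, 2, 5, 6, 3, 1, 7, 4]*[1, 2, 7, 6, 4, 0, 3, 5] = [1, 7, 0, 3, 6, 2, 5, 4] 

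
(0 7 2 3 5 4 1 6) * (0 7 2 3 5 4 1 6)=(0 2 5 1)(3 4 6 7)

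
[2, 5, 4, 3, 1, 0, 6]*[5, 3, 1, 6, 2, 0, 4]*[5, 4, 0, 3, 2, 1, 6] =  [4, 5, 0, 6, 3, 1, 2]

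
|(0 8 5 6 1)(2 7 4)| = 15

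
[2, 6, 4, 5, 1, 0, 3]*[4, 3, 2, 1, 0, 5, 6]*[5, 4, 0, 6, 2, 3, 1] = [0, 1, 5, 3, 6, 2, 4]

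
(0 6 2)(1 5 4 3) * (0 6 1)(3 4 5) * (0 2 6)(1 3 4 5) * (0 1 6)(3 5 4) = (0 5 6)(1 3 2)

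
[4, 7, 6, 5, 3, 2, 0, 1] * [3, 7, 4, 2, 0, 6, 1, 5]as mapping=[0→0, 1→5, 2→1, 3→6, 4→2, 5→4, 6→3, 7→7]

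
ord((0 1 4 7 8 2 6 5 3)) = 9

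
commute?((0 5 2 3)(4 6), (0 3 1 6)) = no:(0 5 2 3)(4 6) * (0 3 1 6) = (0 5 2 1 6 4), (0 3 1 6) * (0 5 2 3)(4 6) = (1 4 6 5 2 3)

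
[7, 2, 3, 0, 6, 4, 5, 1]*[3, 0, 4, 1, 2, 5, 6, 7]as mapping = [0→7, 1→4, 2→1, 3→3, 4→6, 5→2, 6→5, 7→0]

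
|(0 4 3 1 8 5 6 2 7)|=9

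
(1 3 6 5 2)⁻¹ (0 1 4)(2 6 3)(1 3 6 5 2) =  (0 3 4)(1 5 6)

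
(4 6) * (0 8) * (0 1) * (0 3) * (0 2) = (0 8 1 3 2)(4 6)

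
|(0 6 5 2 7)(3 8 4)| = 15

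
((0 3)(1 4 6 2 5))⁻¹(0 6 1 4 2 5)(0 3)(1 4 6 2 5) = (1 3 2 4 6 5)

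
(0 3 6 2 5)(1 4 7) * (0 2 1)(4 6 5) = (0 3 5 2 4 7)(1 6)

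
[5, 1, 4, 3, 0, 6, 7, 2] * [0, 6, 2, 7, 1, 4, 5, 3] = [4, 6, 1, 7, 0, 5, 3, 2]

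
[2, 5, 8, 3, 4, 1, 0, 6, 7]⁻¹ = [6, 5, 0, 3, 4, 1, 7, 8, 2]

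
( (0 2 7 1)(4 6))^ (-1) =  (0 1 7 2)(4 6)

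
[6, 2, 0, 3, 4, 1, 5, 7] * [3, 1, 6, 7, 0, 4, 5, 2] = [5, 6, 3, 7, 0, 1, 4, 2]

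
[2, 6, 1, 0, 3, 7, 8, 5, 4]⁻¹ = [3, 2, 0, 4, 8, 7, 1, 5, 6]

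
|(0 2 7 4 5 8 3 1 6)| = 9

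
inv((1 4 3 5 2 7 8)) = (1 8 7 2 5 3 4)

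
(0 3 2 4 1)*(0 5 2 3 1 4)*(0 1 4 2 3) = (0 4 2 1 5 3)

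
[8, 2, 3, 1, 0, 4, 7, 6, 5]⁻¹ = [4, 3, 1, 2, 5, 8, 7, 6, 0]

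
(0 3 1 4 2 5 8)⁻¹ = (0 8 5 2 4 1 3)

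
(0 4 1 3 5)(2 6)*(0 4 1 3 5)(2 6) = (0 1 5 4 3)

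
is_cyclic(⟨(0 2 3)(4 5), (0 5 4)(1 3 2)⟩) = no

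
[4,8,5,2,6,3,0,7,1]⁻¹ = [6,8,3,5,0,2,4,7,1]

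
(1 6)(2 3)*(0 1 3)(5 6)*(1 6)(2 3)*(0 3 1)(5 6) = (0 5)(1 6 2 3)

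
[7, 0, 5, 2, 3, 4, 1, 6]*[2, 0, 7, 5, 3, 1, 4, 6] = [6, 2, 1, 7, 5, 3, 0, 4]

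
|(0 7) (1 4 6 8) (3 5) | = 4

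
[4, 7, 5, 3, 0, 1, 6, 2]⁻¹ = [4, 5, 7, 3, 0, 2, 6, 1]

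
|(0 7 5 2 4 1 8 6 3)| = 9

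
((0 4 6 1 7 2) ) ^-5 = (0 4 6 1 7 2) 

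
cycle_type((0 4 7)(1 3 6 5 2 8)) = 3.6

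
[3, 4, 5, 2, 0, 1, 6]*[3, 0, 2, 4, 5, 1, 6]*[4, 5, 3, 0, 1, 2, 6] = [1, 2, 5, 3, 0, 4, 6]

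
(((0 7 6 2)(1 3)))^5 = (0 7 6 2)(1 3)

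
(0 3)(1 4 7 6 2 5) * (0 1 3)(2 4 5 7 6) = (1 5 3)(2 7)(4 6)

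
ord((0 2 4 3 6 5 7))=7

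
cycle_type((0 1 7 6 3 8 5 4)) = 8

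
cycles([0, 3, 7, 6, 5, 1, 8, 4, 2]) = (1 3 6 8 2 7 4 5) 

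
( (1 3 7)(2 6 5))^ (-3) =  ()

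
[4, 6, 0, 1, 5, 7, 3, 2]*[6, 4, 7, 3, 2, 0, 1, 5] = [2, 1, 6, 4, 0, 5, 3, 7]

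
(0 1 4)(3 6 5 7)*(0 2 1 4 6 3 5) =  (0 4 2 1 6)(5 7)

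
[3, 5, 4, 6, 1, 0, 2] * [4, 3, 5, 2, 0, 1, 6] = [2, 1, 0, 6, 3, 4, 5]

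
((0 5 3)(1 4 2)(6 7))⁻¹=(0 3 5)(1 2 4)(6 7)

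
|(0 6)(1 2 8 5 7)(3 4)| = 10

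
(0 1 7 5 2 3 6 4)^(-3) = (0 3 7 4 2 1 6 5)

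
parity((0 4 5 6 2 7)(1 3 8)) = odd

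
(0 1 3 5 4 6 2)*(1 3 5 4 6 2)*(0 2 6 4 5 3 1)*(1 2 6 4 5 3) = (0 2 6)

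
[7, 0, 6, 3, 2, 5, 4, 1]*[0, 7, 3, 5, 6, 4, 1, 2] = [2, 0, 1, 5, 3, 4, 6, 7]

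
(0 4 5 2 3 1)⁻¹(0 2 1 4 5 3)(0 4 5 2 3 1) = (0 5 2 1 4 3)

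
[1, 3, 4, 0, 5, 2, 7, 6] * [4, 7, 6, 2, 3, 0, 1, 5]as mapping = [0→7, 1→2, 2→3, 3→4, 4→0, 5→6, 6→5, 7→1]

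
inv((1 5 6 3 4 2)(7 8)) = (1 2 4 3 6 5)(7 8)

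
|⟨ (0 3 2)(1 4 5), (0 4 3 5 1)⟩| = 360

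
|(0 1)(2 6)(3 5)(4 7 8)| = 6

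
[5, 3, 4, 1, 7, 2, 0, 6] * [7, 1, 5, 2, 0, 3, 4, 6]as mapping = [0→3, 1→2, 2→0, 3→1, 4→6, 5→5, 6→7, 7→4]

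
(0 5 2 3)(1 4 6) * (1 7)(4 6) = (0 5 2 3)(1 6 7)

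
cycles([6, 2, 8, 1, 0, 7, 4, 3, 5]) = (0 6 4) (1 2 8 5 7 3) 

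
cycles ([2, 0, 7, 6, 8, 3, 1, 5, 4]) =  (0 2 7 5 3 6 1)(4 8)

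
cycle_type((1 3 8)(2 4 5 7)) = 3.4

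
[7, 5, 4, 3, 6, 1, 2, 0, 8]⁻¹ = [7, 5, 6, 3, 2, 1, 4, 0, 8]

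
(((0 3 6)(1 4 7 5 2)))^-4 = (0 6 3)(1 4 7 5 2)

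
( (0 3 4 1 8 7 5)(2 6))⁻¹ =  (0 5 7 8 1 4 3)(2 6)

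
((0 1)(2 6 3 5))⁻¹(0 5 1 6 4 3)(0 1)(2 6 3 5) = (0 3 4 5 1 2)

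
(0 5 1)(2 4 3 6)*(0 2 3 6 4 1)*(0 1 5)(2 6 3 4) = (1 6 4 3 2 5)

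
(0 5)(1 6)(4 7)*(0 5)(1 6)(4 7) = ()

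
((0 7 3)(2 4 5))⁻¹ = (0 3 7)(2 5 4)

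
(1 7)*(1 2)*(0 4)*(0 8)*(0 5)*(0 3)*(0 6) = (0 4 8 5 3 6)(1 7 2)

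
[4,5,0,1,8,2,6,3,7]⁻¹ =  [2,3,5,7,0,1,6,8,4]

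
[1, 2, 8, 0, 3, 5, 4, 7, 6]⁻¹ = [3, 0, 1, 4, 6, 5, 8, 7, 2]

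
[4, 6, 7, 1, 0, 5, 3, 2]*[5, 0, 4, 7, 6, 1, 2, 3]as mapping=[0→6, 1→2, 2→3, 3→0, 4→5, 5→1, 6→7, 7→4]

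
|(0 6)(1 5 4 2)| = 4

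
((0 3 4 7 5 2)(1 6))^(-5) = (0 3 4 7 5 2)(1 6)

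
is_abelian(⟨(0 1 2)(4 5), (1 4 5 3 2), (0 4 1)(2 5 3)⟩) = no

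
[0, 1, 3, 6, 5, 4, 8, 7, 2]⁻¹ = [0, 1, 8, 2, 5, 4, 3, 7, 6]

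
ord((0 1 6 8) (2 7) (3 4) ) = 4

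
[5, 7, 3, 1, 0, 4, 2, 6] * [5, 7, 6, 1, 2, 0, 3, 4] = [0, 4, 1, 7, 5, 2, 6, 3]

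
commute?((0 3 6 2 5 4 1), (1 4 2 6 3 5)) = no:(0 3 6 2 5 4 1)*(1 4 2 6 3 5) = (0 5 2 1), (1 4 2 6 3 5)*(0 3 6 2 5 4 1) = (0 3 4 5)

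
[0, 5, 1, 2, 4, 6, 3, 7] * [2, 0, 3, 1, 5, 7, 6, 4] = [2, 7, 0, 3, 5, 6, 1, 4]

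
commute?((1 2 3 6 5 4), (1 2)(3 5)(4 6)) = no:(1 2 3 6 5 4)*(1 2)(3 5)(4 6) = (2 5 6 3 4), (1 2)(3 5)(4 6)*(1 2 3 6 5 4) = (1 3 4 5 6)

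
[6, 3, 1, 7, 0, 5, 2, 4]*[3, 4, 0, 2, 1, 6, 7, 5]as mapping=[0→7, 1→2, 2→4, 3→5, 4→3, 5→6, 6→0, 7→1]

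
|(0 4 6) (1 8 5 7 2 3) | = 6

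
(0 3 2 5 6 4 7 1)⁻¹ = (0 1 7 4 6 5 2 3)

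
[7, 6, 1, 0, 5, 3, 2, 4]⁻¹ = [3, 2, 6, 5, 7, 4, 1, 0]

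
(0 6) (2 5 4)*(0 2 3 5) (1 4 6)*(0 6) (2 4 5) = (0 1 5) (2 6 4 3) 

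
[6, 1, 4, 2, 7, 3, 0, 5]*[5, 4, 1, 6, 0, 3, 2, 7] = [2, 4, 0, 1, 7, 6, 5, 3]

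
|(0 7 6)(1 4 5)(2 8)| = 6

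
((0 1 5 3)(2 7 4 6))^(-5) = (0 3 5 1)(2 6 4 7)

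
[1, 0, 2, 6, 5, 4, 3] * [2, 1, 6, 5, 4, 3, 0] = [1, 2, 6, 0, 3, 4, 5]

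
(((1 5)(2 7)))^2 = ()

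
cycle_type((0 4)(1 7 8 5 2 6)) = 2.6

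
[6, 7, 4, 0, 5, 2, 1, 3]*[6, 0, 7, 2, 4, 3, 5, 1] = [5, 1, 4, 6, 3, 7, 0, 2]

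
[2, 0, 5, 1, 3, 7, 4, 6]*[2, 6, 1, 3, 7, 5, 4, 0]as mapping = [0→1, 1→2, 2→5, 3→6, 4→3, 5→0, 6→7, 7→4]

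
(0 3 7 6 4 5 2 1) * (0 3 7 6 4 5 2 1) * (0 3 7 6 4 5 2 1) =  (0 6 2 3 4 1 7 5)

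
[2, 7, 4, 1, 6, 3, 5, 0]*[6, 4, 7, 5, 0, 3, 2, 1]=[7, 1, 0, 4, 2, 5, 3, 6]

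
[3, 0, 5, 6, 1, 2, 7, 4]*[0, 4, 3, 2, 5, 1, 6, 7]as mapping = [0→2, 1→0, 2→1, 3→6, 4→4, 5→3, 6→7, 7→5]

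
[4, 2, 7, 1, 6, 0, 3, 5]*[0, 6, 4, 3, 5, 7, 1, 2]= [5, 4, 2, 6, 1, 0, 3, 7]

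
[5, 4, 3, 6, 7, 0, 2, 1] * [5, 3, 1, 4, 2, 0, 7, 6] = [0, 2, 4, 7, 6, 5, 1, 3]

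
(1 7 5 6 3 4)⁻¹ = (1 4 3 6 5 7)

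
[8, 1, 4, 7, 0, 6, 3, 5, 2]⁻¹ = [4, 1, 8, 6, 2, 7, 5, 3, 0]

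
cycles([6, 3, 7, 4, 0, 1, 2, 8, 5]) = (0 6 2 7 8 5 1 3 4)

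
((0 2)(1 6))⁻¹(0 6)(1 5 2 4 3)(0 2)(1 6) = (0 4 3 6 5)(1 2)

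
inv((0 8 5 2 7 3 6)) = (0 6 3 7 2 5 8)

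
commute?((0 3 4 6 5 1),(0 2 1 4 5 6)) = no:(0 3 4 6 5 1) * (0 2 1 4 5 6) = (0 3 5 4)(1 2),(0 2 1 4 5 6) * (0 3 4 6 5 1) = (0 2)(1 6 3 4)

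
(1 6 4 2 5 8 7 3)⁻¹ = (1 3 7 8 5 2 4 6)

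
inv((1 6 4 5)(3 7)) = (1 5 4 6)(3 7)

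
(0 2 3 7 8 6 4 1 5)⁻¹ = (0 5 1 4 6 8 7 3 2)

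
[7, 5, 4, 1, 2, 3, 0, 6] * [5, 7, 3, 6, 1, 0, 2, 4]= [4, 0, 1, 7, 3, 6, 5, 2]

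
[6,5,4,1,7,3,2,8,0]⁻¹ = [8,3,6,5,2,1,0,4,7]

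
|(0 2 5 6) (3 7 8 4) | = 4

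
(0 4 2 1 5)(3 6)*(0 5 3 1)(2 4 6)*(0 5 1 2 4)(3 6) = (0 3 4)(1 6 2 5)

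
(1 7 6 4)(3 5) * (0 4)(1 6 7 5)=(0 4 6)(1 5 3)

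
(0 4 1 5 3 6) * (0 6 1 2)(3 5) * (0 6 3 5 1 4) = (1 5)(2 6 3 4)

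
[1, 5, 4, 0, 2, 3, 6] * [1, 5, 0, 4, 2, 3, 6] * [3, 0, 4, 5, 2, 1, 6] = [1, 5, 4, 0, 3, 2, 6]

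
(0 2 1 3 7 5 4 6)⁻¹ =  (0 6 4 5 7 3 1 2)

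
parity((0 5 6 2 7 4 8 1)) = odd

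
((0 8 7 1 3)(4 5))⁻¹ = (0 3 1 7 8)(4 5)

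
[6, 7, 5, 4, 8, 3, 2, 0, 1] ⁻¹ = [7, 8, 6, 5, 3, 2, 0, 1, 4] 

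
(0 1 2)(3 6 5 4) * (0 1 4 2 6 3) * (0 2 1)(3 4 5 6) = (0 5 1 3 4 2)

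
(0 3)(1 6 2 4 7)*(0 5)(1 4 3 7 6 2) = (0 7 4 6 1 2 3 5)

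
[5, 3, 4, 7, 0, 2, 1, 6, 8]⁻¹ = [4, 6, 5, 1, 2, 0, 7, 3, 8]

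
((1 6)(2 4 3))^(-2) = (2 4 3)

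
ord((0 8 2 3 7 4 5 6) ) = 8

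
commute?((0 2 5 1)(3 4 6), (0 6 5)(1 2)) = no:(0 2 5 1)(3 4 6)*(0 6 5)(1 2) = (0 1 6 3 4 5 2), (0 6 5)(1 2)*(0 2 5 1)(3 4 6) = (0 3 4 6 1 5 2)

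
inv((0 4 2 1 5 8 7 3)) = (0 3 7 8 5 1 2 4)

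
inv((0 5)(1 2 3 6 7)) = (0 5)(1 7 6 3 2)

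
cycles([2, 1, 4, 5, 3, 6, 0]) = (0 2 4 3 5 6)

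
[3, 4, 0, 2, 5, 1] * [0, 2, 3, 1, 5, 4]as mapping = [0→1, 1→5, 2→0, 3→3, 4→4, 5→2]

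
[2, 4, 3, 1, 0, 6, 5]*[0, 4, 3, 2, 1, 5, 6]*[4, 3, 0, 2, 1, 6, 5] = [2, 3, 0, 1, 4, 5, 6] 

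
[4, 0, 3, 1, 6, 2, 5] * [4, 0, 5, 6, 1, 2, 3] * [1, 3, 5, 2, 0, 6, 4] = [3, 0, 4, 1, 2, 6, 5]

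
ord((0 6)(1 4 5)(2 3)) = 6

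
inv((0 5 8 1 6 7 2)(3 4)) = (0 2 7 6 1 8 5)(3 4)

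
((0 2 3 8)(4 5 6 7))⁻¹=(0 8 3 2)(4 7 6 5)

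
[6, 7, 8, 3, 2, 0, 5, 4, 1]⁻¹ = [5, 8, 4, 3, 7, 6, 0, 1, 2]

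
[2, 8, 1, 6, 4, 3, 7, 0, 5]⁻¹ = [7, 2, 0, 5, 4, 8, 3, 6, 1]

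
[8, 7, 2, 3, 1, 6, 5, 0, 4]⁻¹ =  [7, 4, 2, 3, 8, 6, 5, 1, 0]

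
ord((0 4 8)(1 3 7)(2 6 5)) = 3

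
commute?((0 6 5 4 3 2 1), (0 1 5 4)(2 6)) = no:(0 6 5 4 3 2 1)*(0 1 5 4)(2 6) = (0 2 5)(3 6 4), (0 1 5 4)(2 6)*(0 6 5 4 3 2 1) = (1 4 6)(2 5 3)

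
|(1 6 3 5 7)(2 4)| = 10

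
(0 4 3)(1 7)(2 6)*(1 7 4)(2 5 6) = (0 1 4 3)(5 6)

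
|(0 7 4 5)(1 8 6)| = 12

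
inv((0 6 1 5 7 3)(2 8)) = (0 3 7 5 1 6)(2 8)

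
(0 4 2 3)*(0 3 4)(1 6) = (1 6)(2 4)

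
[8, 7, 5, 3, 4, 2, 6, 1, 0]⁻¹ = [8, 7, 5, 3, 4, 2, 6, 1, 0]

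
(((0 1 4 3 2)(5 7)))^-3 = (0 4 2 1 3)(5 7)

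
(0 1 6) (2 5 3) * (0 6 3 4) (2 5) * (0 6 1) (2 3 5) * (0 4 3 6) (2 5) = (0 4) (1 2 6) (3 5) 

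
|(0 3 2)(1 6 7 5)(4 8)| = 12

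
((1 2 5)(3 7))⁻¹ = (1 5 2)(3 7)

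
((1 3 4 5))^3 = (1 5 4 3)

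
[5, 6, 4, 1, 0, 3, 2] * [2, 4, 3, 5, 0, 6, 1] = [6, 1, 0, 4, 2, 5, 3]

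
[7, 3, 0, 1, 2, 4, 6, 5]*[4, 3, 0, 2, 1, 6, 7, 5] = [5, 2, 4, 3, 0, 1, 7, 6]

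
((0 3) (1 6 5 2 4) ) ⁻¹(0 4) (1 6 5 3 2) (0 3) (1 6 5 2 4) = (0 4 6 5 2) (1 3) 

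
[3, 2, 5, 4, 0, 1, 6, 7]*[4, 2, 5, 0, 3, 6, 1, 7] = [0, 5, 6, 3, 4, 2, 1, 7]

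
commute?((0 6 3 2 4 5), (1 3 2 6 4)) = no:(0 6 3 2 4 5) * (1 3 2 6 4) = (0 4 5)(1 3 6 2), (1 3 2 6 4) * (0 6 3 2 4 5) = (0 6 5)(1 2 3 4)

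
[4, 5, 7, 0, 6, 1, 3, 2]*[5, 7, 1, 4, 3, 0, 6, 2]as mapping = [0→3, 1→0, 2→2, 3→5, 4→6, 5→7, 6→4, 7→1]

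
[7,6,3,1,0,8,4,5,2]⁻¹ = [4,3,8,2,6,7,1,0,5]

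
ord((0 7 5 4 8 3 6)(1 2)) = 14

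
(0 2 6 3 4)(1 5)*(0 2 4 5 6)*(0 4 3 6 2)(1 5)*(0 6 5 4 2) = (0 3 1)(4 6 5)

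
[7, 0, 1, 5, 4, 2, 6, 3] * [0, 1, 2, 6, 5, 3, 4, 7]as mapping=[0→7, 1→0, 2→1, 3→3, 4→5, 5→2, 6→4, 7→6]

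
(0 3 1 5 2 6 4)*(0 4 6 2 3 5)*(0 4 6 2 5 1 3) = (0 1 4 6 2 5)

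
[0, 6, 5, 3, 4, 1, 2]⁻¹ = [0, 5, 6, 3, 4, 2, 1]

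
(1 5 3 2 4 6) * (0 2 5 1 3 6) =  (0 2 4)(3 5 6)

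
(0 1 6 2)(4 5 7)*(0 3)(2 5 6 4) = (0 1 4 6 5 7 2 3)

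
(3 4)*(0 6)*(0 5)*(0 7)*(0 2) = (0 6 5 7 2) (3 4) 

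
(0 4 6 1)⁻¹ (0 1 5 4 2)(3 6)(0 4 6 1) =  (0 5 6 2 4)(1 3)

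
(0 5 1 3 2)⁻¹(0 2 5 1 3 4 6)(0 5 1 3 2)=(0 1 3 2 4 6 5)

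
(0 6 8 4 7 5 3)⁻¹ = (0 3 5 7 4 8 6)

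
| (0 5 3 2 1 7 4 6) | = 8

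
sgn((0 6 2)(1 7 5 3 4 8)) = -1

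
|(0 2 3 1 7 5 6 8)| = 8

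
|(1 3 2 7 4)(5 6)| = 10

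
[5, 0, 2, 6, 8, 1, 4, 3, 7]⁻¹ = [1, 5, 2, 7, 6, 0, 3, 8, 4]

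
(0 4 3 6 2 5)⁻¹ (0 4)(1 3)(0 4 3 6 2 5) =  (1 6)(3 4)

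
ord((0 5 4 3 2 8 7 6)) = 8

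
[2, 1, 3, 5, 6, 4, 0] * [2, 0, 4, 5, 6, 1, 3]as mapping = [0→4, 1→0, 2→5, 3→1, 4→3, 5→6, 6→2]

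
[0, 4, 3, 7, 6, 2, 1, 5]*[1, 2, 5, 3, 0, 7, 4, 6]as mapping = [0→1, 1→0, 2→3, 3→6, 4→4, 5→5, 6→2, 7→7]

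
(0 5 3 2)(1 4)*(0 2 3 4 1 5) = (4 5)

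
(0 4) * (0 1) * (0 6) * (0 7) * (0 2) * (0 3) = (0 4 1 6 7 2 3) 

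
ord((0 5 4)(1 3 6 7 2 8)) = 6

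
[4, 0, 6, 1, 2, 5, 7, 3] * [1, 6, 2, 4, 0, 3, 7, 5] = [0, 1, 7, 6, 2, 3, 5, 4]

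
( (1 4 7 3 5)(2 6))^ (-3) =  (1 7 5 4 3)(2 6)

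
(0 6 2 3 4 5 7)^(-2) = (0 5 3 6 7 4 2)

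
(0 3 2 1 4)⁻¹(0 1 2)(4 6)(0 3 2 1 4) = (0 6)(1 3 4)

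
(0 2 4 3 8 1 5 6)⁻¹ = (0 6 5 1 8 3 4 2)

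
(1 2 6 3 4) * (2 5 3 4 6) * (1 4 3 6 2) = (1 5 6 3 2)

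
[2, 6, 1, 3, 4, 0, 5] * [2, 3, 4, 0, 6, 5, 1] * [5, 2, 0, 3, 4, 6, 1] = [4, 2, 3, 5, 1, 0, 6]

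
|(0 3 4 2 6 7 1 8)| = 8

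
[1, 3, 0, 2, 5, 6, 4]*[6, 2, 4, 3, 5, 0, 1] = [2, 3, 6, 4, 0, 1, 5]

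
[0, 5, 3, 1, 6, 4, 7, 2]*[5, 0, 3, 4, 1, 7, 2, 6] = [5, 7, 4, 0, 2, 1, 6, 3]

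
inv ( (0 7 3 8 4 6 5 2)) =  (0 2 5 6 4 8 3 7)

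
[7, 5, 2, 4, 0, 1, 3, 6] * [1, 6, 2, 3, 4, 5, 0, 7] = [7, 5, 2, 4, 1, 6, 3, 0]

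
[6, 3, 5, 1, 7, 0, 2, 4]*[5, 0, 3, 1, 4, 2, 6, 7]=[6, 1, 2, 0, 7, 5, 3, 4]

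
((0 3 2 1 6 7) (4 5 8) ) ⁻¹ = (0 7 6 1 2 3) (4 8 5) 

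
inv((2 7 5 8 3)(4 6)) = (2 3 8 5 7)(4 6)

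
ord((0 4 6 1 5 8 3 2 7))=9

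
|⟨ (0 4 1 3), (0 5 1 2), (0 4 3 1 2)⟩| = 120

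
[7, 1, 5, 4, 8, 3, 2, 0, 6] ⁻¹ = [7, 1, 6, 5, 3, 2, 8, 0, 4] 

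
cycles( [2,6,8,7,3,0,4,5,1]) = (0 2 8 1 6 4 3 7 5)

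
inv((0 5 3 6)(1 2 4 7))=(0 6 3 5)(1 7 4 2)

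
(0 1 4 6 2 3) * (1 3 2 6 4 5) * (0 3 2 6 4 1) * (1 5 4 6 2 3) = (0 3 1 4 5)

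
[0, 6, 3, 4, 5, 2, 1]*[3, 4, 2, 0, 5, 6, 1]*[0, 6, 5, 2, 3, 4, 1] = [2, 6, 0, 4, 1, 5, 3]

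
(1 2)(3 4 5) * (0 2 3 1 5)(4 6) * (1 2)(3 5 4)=(0 1 5 2 4)(3 6)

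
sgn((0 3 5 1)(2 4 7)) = -1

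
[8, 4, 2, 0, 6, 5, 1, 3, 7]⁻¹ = [3, 6, 2, 7, 1, 5, 4, 8, 0]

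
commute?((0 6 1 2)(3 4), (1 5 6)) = no:(0 6 1 2)(3 4)*(1 5 6) = (0 1 2)(3 4)(5 6), (1 5 6)*(0 6 1 2)(3 4) = (0 6 2)(1 5)(3 4)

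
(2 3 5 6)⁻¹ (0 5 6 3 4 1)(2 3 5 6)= (0 6 2 5 4 1)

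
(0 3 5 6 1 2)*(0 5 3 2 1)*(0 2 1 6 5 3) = (0 1 6 2 3)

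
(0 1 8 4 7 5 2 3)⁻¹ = (0 3 2 5 7 4 8 1)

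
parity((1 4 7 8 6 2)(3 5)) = even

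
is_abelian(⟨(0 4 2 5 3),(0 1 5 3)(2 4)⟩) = no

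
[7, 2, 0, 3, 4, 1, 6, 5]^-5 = [0, 1, 2, 3, 4, 5, 6, 7]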